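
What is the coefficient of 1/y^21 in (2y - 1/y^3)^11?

General term: C(11,j)·(2y)^j·(-1/y^3)^(11-j), with y-exponent 1j − 3(11−j) = 4j − 33.
Set 4j − 33 = -21: j = 3.
C(11,3) = 165; 2^3 = 8; (-1)^8 = 1.
Coefficient = 165 · 8 · 1 = 1320.

1320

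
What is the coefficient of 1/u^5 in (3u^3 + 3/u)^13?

124357194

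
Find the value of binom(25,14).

C(25,14) = C(25,11) by symmetry.
C(25,11) = (25·24·23·22·21·20·19·18·17·16·15) / 11! = 177925144320000 / 39916800 = 4457400.

4457400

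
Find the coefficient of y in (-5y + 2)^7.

-2240

The general term is C(7,j)·(-5y)^j·(2)^(7-j); the y^1 term has j = 1.
C(7,1) = 7.
Coefficient = C(7,1) · (-5)^1 · 2^6 = 7 · (-5) · 64 = -2240.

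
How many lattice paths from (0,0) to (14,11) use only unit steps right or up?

4457400

Each path is a sequence of 25 steps with 14 rights: C(25,14) = 4457400.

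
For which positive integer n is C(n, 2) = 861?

42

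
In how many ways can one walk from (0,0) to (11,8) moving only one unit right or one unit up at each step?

Each path is a sequence of 19 steps with 11 rights: C(19,11) = 75582.

75582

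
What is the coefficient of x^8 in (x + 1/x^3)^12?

General term: C(12,j)·(x)^j·(1/x^3)^(12-j), with x-exponent 1j − 3(12−j) = 4j − 36.
Set 4j − 36 = 8: j = 11.
C(12,11) = 12; 1^11 = 1; 1^1 = 1.
Coefficient = 12 · 1 · 1 = 12.

12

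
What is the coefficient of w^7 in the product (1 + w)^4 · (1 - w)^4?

0

Coefficient of w^7 = Σ_{j} C(4,j)·1^j·C(4,7-j)·(-1)^(7-j) for j from 3 to 4.
= 4 + (-4) = 0.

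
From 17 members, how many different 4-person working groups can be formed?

This is C(17,4) = 2380.

2380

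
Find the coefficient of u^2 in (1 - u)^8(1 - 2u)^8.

268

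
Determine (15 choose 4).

1365

C(15,4) = (15·14·13·12) / 4! = 32760 / 24 = 1365.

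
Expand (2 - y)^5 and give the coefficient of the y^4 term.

The general term is C(5,j)·(2)^j·(-y)^(5-j); the y^4 term has j = 1.
C(5,1) = 5.
Coefficient = C(5,1) · 2^1 = 5 · 2 = 10.

10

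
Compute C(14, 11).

364

C(14,11) = C(14,3) by symmetry.
C(14,3) = (14·13·12) / 3! = 2184 / 6 = 364.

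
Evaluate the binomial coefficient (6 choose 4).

15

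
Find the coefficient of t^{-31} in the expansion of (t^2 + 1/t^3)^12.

General term: C(12,j)·(t^2)^j·(1/t^3)^(12-j), with t-exponent 2j − 3(12−j) = 5j − 36.
Set 5j − 36 = -31: j = 1.
C(12,1) = 12; 1^1 = 1; 1^11 = 1.
Coefficient = 12 · 1 · 1 = 12.

12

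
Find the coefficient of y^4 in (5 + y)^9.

The general term is C(9,j)·(5)^j·(y)^(9-j); the y^4 term has j = 5.
C(9,5) = 126.
Coefficient = C(9,5) · 5^5 = 126 · 3125 = 393750.

393750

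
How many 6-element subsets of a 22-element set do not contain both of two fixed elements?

69768

All 6-subsets: C(22,6) = 74613. Those containing both fixed elements: C(20,4) = 4845.
74613 − 4845 = 69768.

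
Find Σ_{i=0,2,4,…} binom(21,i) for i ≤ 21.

Half of (1+1)^21 + (1−1)^21 gives the even-index sum: 2^20 = 1048576.

1048576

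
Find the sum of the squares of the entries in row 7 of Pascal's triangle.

3432

Σ C(7,k)² is the coefficient of x^7 in (1+x)^7(1+x)^7 = (1+x)^14, i.e. C(14,7) = 3432.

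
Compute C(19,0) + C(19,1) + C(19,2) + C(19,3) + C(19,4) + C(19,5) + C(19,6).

43796

1 + 19 + 171 + 969 + 3876 + 11628 + 27132 = 43796.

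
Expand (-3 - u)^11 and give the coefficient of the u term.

-649539

The general term is C(11,j)·(-3)^j·(-u)^(11-j); the u^1 term has j = 10.
C(11,10) = 11.
Coefficient = C(11,10) · (-3)^10 · (-1)^1 = 11 · 59049 · (-1) = -649539.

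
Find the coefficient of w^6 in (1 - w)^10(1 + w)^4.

Coefficient of w^6 = Σ_{j} C(10,j)·(-1)^j·C(4,6-j)·1^(6-j) for j from 2 to 6.
= 45 + (-480) + 1260 + (-1008) + 210 = 27.

27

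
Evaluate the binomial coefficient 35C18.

C(35,18) = C(35,17) by symmetry.
C(35,17) = (35·34·33·32·31·30·29·28·27·26·25·24·23·22·21·20·19) / 17! = 1613955767240110694400000 / 355687428096000 = 4537567650.

4537567650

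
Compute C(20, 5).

15504

C(20,5) = (20·19·18·17·16) / 5! = 1860480 / 120 = 15504.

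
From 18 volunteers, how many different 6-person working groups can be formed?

18564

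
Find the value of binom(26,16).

5311735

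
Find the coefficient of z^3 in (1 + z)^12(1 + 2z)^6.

1892

Coefficient of z^3 = Σ_{j} C(12,j)·1^j·C(6,3-j)·2^(3-j) for j from 0 to 3.
= 160 + 720 + 792 + 220 = 1892.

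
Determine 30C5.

C(30,5) = (30·29·28·27·26) / 5! = 17100720 / 120 = 142506.

142506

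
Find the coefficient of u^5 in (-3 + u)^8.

The general term is C(8,j)·(-3)^j·(u)^(8-j); the u^5 term has j = 3.
C(8,3) = 56.
Coefficient = C(8,3) · (-3)^3 = 56 · (-27) = -1512.

-1512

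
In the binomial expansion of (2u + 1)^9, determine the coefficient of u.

The general term is C(9,j)·(2u)^j·(1)^(9-j); the u^1 term has j = 1.
C(9,1) = 9.
Coefficient = C(9,1) · 2^1 = 9 · 2 = 18.

18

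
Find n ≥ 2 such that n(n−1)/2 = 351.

27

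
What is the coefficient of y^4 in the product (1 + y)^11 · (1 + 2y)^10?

27450

Coefficient of y^4 = Σ_{j} C(11,j)·1^j·C(10,4-j)·2^(4-j) for j from 0 to 4.
= 3360 + 10560 + 9900 + 3300 + 330 = 27450.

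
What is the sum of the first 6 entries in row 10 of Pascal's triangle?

1 + 10 + 45 + 120 + 210 + 252 = 638.

638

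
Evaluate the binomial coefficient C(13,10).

286

C(13,10) = C(13,3) by symmetry.
C(13,3) = (13·12·11) / 3! = 1716 / 6 = 286.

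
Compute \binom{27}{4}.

17550

C(27,4) = (27·26·25·24) / 4! = 421200 / 24 = 17550.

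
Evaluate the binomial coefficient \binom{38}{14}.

9669554100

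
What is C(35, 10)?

C(35,10) = (35·34·33·32·31·30·29·28·27·26) / 10! = 666172912204800 / 3628800 = 183579396.

183579396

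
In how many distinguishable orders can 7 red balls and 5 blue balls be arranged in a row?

792

Choose positions for the red balls: C(12,7) = 792.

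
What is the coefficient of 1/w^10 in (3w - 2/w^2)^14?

General term: C(14,j)·(3w)^j·(-2/w^2)^(14-j), with w-exponent 1j − 2(14−j) = 3j − 28.
Set 3j − 28 = -10: j = 6.
C(14,6) = 3003; 3^6 = 729; (-2)^8 = 256.
Coefficient = 3003 · 729 · 256 = 560431872.

560431872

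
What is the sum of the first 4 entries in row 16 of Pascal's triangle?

697

1 + 16 + 120 + 560 = 697.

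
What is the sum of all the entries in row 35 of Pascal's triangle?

34359738368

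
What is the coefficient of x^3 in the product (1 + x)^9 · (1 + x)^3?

Coefficient of x^3 = Σ_{j} C(9,j)·C(3,3-j) for j from 0 to 3.
= 1 + 27 + 108 + 84 = 220.

220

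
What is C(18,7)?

31824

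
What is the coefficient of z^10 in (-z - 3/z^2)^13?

General term: C(13,j)·(-z)^j·(-3/z^2)^(13-j), with z-exponent 1j − 2(13−j) = 3j − 26.
Set 3j − 26 = 10: j = 12.
C(13,12) = 13; (-1)^12 = 1; (-3)^1 = -3.
Coefficient = 13 · 1 · (-3) = -39.

-39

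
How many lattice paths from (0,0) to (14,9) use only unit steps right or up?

Each path is a sequence of 23 steps with 14 rights: C(23,14) = 817190.

817190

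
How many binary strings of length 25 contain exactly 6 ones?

177100

Choose the 6 positions: C(25,6) = 177100.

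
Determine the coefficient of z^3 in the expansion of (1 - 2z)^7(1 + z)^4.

-24

Coefficient of z^3 = Σ_{j} C(7,j)·(-2)^j·C(4,3-j)·1^(3-j) for j from 0 to 3.
= 4 + (-84) + 336 + (-280) = -24.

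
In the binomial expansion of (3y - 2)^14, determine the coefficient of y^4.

83026944

The general term is C(14,j)·(3y)^j·(-2)^(14-j); the y^4 term has j = 4.
C(14,4) = 1001.
Coefficient = C(14,4) · 3^4 · (-2)^10 = 1001 · 81 · 1024 = 83026944.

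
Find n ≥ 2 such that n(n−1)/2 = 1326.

n(n−1)/2 = 1326 ⇒ n(n−1) = 2652. Since 52·51 = 2652, n = 52.

52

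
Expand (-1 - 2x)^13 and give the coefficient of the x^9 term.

-366080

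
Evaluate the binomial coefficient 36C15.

5567902560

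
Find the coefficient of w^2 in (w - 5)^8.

The general term is C(8,j)·(w)^j·(-5)^(8-j); the w^2 term has j = 2.
C(8,2) = 28.
Coefficient = C(8,2) · (-5)^6 = 28 · 15625 = 437500.

437500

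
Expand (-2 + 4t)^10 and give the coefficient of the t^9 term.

-5242880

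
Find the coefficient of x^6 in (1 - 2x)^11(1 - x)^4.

125884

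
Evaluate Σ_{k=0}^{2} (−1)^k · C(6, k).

10

The partial alternating sum Σ_{k=0}^{2} (−1)^k C(6,k) = (−1)^2 C(5,2) = 10.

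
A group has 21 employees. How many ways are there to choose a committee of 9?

293930

This is C(21,9) = 293930.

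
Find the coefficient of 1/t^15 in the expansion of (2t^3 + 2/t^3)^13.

5857280

General term: C(13,j)·(2t^3)^j·(2/t^3)^(13-j), with t-exponent 3j − 3(13−j) = 6j − 39.
Set 6j − 39 = -15: j = 4.
C(13,4) = 715; 2^4 = 16; 2^9 = 512.
Coefficient = 715 · 16 · 512 = 5857280.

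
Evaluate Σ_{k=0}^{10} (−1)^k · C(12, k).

The partial alternating sum Σ_{k=0}^{10} (−1)^k C(12,k) = (−1)^10 C(11,10) = 11.

11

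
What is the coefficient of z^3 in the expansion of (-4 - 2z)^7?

-71680

The general term is C(7,j)·(-4)^j·(-2z)^(7-j); the z^3 term has j = 4.
C(7,4) = 35.
Coefficient = C(7,4) · (-4)^4 · (-2)^3 = 35 · 256 · (-8) = -71680.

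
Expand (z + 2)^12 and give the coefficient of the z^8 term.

7920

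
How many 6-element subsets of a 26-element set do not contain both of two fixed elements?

219604

All 6-subsets: C(26,6) = 230230. Those containing both fixed elements: C(24,4) = 10626.
230230 − 10626 = 219604.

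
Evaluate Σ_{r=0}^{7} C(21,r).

198440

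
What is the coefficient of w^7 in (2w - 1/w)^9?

General term: C(9,j)·(2w)^j·(-1/w)^(9-j), with w-exponent 1j − 1(9−j) = 2j − 9.
Set 2j − 9 = 7: j = 8.
C(9,8) = 9; 2^8 = 256; (-1)^1 = -1.
Coefficient = 9 · 256 · (-1) = -2304.

-2304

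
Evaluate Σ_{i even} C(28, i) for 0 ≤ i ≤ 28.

Even-i terms of row 28 sum to 2^27 = 134217728.

134217728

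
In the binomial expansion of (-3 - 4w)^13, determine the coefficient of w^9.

-15182069760

The general term is C(13,j)·(-3)^j·(-4w)^(13-j); the w^9 term has j = 4.
C(13,4) = 715.
Coefficient = C(13,4) · (-3)^4 · (-4)^9 = 715 · 81 · (-262144) = -15182069760.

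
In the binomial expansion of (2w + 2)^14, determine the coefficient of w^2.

1490944

The general term is C(14,j)·(2w)^j·(2)^(14-j); the w^2 term has j = 2.
C(14,2) = 91.
Coefficient = C(14,2) · 2^2 · 2^12 = 91 · 4 · 4096 = 1490944.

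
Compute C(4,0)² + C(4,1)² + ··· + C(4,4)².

Σ C(4,k)² is the coefficient of x^4 in (1+x)^4(1+x)^4 = (1+x)^8, i.e. C(8,4) = 70.

70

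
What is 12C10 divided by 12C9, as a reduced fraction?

3/10

C(n,k+1)/C(n,k) = (n−k)/(k+1) = (12−9)/(9+1) = 3/10.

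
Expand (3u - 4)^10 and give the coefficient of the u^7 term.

-16796160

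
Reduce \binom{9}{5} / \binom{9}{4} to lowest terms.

1

C(n,k+1)/C(n,k) = (n−k)/(k+1) = (9−4)/(4+1) = 5/5 = 1.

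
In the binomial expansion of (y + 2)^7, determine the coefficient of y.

448

The general term is C(7,j)·(y)^j·(2)^(7-j); the y^1 term has j = 1.
C(7,1) = 7.
Coefficient = C(7,1) · 2^6 = 7 · 64 = 448.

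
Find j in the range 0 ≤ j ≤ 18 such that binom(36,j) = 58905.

4

C(36,j) increases on 0 ≤ j ≤ 18. C(36,3) = 7140 and C(36,4) = 58905, so j = 4.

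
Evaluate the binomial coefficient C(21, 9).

293930

C(21,9) = (21·20·19·18·17·16·15·14·13) / 9! = 106661318400 / 362880 = 293930.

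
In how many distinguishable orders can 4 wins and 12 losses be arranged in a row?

Choose positions for the wins: C(16,4) = 1820.

1820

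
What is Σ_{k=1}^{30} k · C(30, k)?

Differentiating (1+x)^30 and setting x=1: Σ k·C(30,k) = 30·2^29 = 16106127360.

16106127360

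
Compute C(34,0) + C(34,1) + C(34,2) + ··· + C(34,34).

The entries of row 34 sum to 2^34 = 17179869184.

17179869184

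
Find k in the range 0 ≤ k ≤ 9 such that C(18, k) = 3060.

4

C(18,k) increases on 0 ≤ k ≤ 9. C(18,3) = 816 and C(18,4) = 3060, so k = 4.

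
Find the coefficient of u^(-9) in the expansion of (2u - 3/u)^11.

1299078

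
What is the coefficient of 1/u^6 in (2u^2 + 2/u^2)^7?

General term: C(7,j)·(2u^2)^j·(2/u^2)^(7-j), with u-exponent 2j − 2(7−j) = 4j − 14.
Set 4j − 14 = -6: j = 2.
C(7,2) = 21; 2^2 = 4; 2^5 = 32.
Coefficient = 21 · 4 · 32 = 2688.

2688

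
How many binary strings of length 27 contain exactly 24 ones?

2925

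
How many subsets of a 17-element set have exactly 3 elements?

680

Choose the 3 positions: C(17,3) = 680.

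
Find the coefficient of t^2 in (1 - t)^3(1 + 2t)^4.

3

Coefficient of t^2 = Σ_{j} C(3,j)·(-1)^j·C(4,2-j)·2^(2-j) for j from 0 to 2.
= 24 + (-24) + 3 = 3.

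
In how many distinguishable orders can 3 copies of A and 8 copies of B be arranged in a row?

165

Choose positions for the A's: C(11,3) = 165.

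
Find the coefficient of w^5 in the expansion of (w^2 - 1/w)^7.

-35

General term: C(7,j)·(w^2)^j·(-1/w)^(7-j), with w-exponent 2j − 1(7−j) = 3j − 7.
Set 3j − 7 = 5: j = 4.
C(7,4) = 35; 1^4 = 1; (-1)^3 = -1.
Coefficient = 35 · 1 · (-1) = -35.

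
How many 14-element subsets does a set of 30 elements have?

C(30,14) = (30·29·28·27·26·25·24·23·22·21·20·19·18·17) / 14! = 12677700308232960000 / 87178291200 = 145422675.

145422675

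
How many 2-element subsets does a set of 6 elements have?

C(6,2) = (6·5) / 2! = 30 / 2 = 15.

15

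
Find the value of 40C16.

62852101650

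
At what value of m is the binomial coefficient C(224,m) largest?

112

C(224,m) is maximized at m = 224/2 = 112.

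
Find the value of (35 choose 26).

C(35,26) = C(35,9) by symmetry.
C(35,9) = (35·34·33·32·31·30·29·28·27) / 9! = 25622035084800 / 362880 = 70607460.

70607460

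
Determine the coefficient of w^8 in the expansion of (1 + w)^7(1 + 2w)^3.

Coefficient of w^8 = Σ_{j} C(7,j)·1^j·C(3,8-j)·2^(8-j) for j from 5 to 7.
= 168 + 84 + 6 = 258.

258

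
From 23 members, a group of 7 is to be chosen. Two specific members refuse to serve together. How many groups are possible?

224808

All 7-subsets: C(23,7) = 245157. Those containing both fixed elements: C(21,5) = 20349.
245157 − 20349 = 224808.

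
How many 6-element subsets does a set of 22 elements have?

74613

C(22,6) = (22·21·20·19·18·17) / 6! = 53721360 / 720 = 74613.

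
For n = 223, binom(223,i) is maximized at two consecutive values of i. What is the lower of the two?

111

For odd n = 223, C(223,i) peaks at i = (n−1)/2 and (n+1)/2; the lower is 111.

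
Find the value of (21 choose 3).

C(21,3) = (21·20·19) / 3! = 7980 / 6 = 1330.

1330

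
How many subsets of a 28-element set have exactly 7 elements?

1184040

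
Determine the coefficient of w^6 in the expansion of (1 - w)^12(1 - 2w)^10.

Coefficient of w^6 = Σ_{j} C(12,j)·(-1)^j·C(10,6-j)·(-2)^(6-j) for j from 0 to 6.
= 13440 + 96768 + 221760 + 211200 + 89100 + 15840 + 924 = 649032.

649032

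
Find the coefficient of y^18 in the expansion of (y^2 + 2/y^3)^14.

364

General term: C(14,j)·(y^2)^j·(2/y^3)^(14-j), with y-exponent 2j − 3(14−j) = 5j − 42.
Set 5j − 42 = 18: j = 12.
C(14,12) = 91; 1^12 = 1; 2^2 = 4.
Coefficient = 91 · 1 · 4 = 364.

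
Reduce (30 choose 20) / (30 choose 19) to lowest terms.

C(n,k+1)/C(n,k) = (n−k)/(k+1) = (30−19)/(19+1) = 11/20.

11/20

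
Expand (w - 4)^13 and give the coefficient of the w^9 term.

183040

The general term is C(13,j)·(w)^j·(-4)^(13-j); the w^9 term has j = 9.
C(13,9) = 715.
Coefficient = C(13,9) · (-4)^4 = 715 · 256 = 183040.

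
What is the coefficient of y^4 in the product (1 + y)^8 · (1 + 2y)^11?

23302

Coefficient of y^4 = Σ_{j} C(8,j)·1^j·C(11,4-j)·2^(4-j) for j from 0 to 4.
= 5280 + 10560 + 6160 + 1232 + 70 = 23302.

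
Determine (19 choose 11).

75582

C(19,11) = C(19,8) by symmetry.
C(19,8) = (19·18·17·16·15·14·13·12) / 8! = 3047466240 / 40320 = 75582.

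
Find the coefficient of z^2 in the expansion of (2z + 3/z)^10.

1088640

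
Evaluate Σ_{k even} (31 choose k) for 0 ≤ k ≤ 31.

Even-k terms of row 31 sum to 2^30 = 1073741824.

1073741824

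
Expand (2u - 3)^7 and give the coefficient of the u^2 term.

-20412

The general term is C(7,j)·(2u)^j·(-3)^(7-j); the u^2 term has j = 2.
C(7,2) = 21.
Coefficient = C(7,2) · 2^2 · (-3)^5 = 21 · 4 · (-243) = -20412.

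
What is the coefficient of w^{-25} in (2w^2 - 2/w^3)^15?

-44728320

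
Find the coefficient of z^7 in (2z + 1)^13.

The general term is C(13,j)·(2z)^j·(1)^(13-j); the z^7 term has j = 7.
C(13,7) = 1716.
Coefficient = C(13,7) · 2^7 = 1716 · 128 = 219648.

219648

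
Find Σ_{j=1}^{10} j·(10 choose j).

Since j·C(10,j) = 10·C(9,j−1), the sum is 10·2^9 = 10·512 = 5120.

5120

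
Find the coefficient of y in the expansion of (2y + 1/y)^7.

General term: C(7,j)·(2y)^j·(1/y)^(7-j), with y-exponent 1j − 1(7−j) = 2j − 7.
Set 2j − 7 = 1: j = 4.
C(7,4) = 35; 2^4 = 16; 1^3 = 1.
Coefficient = 35 · 16 · 1 = 560.

560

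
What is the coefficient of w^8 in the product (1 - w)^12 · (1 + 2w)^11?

-11121

Coefficient of w^8 = Σ_{j} C(12,j)·(-1)^j·C(11,8-j)·2^(8-j) for j from 0 to 8.
= 42240 + (-506880) + 1951488 + (-3252480) + 2613600 + (-1045440) + 203280 + (-17424) + 495 = -11121.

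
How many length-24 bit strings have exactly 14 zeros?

1961256

Choose the 14 positions: C(24,14) = 1961256.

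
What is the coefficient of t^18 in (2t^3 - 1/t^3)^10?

11520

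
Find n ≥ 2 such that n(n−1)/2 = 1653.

58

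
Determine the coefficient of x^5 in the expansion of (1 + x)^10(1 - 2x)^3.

72

Coefficient of x^5 = Σ_{j} C(10,j)·1^j·C(3,5-j)·(-2)^(5-j) for j from 2 to 5.
= (-360) + 1440 + (-1260) + 252 = 72.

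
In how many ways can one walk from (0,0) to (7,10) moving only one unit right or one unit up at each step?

Each path is a sequence of 17 steps with 7 rights: C(17,7) = 19448.

19448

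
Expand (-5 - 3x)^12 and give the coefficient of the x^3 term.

11601562500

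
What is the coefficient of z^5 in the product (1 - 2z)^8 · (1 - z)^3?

Coefficient of z^5 = Σ_{j} C(8,j)·(-2)^j·C(3,5-j)·(-1)^(5-j) for j from 2 to 5.
= (-112) + (-1344) + (-3360) + (-1792) = -6608.

-6608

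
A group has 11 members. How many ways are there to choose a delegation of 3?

165

This is C(11,3) = 165.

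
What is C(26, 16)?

5311735

C(26,16) = C(26,10) by symmetry.
C(26,10) = (26·25·24·23·22·21·20·19·18·17) / 10! = 19275223968000 / 3628800 = 5311735.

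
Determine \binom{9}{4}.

C(9,4) = (9·8·7·6) / 4! = 3024 / 24 = 126.

126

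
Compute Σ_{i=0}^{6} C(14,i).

6476

1 + 14 + 91 + 364 + 1001 + 2002 + 3003 = 6476.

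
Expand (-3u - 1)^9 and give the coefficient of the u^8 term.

The general term is C(9,j)·(-3u)^j·(-1)^(9-j); the u^8 term has j = 8.
C(9,8) = 9.
Coefficient = C(9,8) · (-3)^8 · (-1)^1 = 9 · 6561 · (-1) = -59049.

-59049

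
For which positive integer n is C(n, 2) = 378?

28

n(n−1)/2 = 378 ⇒ n(n−1) = 756. Since 28·27 = 756, n = 28.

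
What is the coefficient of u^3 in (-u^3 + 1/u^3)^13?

-1716

General term: C(13,j)·(-u^3)^j·(1/u^3)^(13-j), with u-exponent 3j − 3(13−j) = 6j − 39.
Set 6j − 39 = 3: j = 7.
C(13,7) = 1716; (-1)^7 = -1; 1^6 = 1.
Coefficient = 1716 · (-1) · 1 = -1716.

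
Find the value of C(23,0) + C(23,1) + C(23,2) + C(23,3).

2048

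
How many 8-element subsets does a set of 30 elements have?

5852925

C(30,8) = (30·29·28·27·26·25·24·23) / 8! = 235989936000 / 40320 = 5852925.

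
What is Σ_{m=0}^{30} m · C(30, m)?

Differentiating (1+x)^30 and setting x=1: Σ m·C(30,m) = 30·2^29 = 16106127360.

16106127360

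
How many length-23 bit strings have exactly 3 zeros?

Choose the 3 positions: C(23,3) = 1771.

1771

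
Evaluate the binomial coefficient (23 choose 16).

245157

C(23,16) = C(23,7) by symmetry.
C(23,7) = (23·22·21·20·19·18·17) / 7! = 1235591280 / 5040 = 245157.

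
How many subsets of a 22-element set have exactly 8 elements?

319770

Choose the 8 positions: C(22,8) = 319770.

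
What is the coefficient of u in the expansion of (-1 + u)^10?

-10

The general term is C(10,j)·(-1)^j·(u)^(10-j); the u^1 term has j = 9.
C(10,9) = 10.
Coefficient = C(10,9) · (-1)^9 = 10 · (-1) = -10.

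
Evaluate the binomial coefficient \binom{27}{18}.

4686825

C(27,18) = C(27,9) by symmetry.
C(27,9) = (27·26·25·24·23·22·21·20·19) / 9! = 1700755056000 / 362880 = 4686825.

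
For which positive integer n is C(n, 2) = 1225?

50

n(n−1)/2 = 1225 ⇒ n(n−1) = 2450. Since 50·49 = 2450, n = 50.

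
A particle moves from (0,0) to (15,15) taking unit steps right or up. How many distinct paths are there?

155117520

Each path is a sequence of 30 steps with 15 rights: C(30,15) = 155117520.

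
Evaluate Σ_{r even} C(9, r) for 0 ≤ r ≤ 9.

Even-r terms of row 9 sum to 2^8 = 256.

256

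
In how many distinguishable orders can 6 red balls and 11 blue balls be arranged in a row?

Choose positions for the red balls: C(17,6) = 12376.

12376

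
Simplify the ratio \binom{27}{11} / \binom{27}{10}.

17/11

C(n,k+1)/C(n,k) = (n−k)/(k+1) = (27−10)/(10+1) = 17/11.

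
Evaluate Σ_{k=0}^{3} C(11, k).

1 + 11 + 55 + 165 = 232.

232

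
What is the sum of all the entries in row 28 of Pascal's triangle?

Setting x = 1 in (1+x)^28 gives Σ C(28,k) = 2^28 = 268435456.

268435456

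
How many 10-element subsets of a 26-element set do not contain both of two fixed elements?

4576264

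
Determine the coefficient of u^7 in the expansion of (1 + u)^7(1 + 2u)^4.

2241

Coefficient of u^7 = Σ_{j} C(7,j)·1^j·C(4,7-j)·2^(7-j) for j from 3 to 7.
= 560 + 1120 + 504 + 56 + 1 = 2241.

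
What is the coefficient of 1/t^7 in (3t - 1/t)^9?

27

General term: C(9,j)·(3t)^j·(-1/t)^(9-j), with t-exponent 1j − 1(9−j) = 2j − 9.
Set 2j − 9 = -7: j = 1.
C(9,1) = 9; 3^1 = 3; (-1)^8 = 1.
Coefficient = 9 · 3 · 1 = 27.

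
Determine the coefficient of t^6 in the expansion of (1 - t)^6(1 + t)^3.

8

Coefficient of t^6 = Σ_{j} C(6,j)·(-1)^j·C(3,6-j)·1^(6-j) for j from 3 to 6.
= (-20) + 45 + (-18) + 1 = 8.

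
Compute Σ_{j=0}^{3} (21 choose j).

1562

1 + 21 + 210 + 1330 = 1562.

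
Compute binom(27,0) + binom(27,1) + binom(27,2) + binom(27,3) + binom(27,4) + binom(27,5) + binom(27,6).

397594

1 + 27 + 351 + 2925 + 17550 + 80730 + 296010 = 397594.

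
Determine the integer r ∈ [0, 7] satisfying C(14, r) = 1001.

C(14,r) increases on 0 ≤ r ≤ 7. C(14,3) = 364 and C(14,4) = 1001, so r = 4.

4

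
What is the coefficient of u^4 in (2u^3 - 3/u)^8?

-108864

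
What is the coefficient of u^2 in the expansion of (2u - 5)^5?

The general term is C(5,j)·(2u)^j·(-5)^(5-j); the u^2 term has j = 2.
C(5,2) = 10.
Coefficient = C(5,2) · 2^2 · (-5)^3 = 10 · 4 · (-125) = -5000.

-5000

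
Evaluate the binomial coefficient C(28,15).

C(28,15) = C(28,13) by symmetry.
C(28,13) = (28·27·26·25·24·23·22·21·20·19·18·17·16) / 13! = 233153109116928000 / 6227020800 = 37442160.

37442160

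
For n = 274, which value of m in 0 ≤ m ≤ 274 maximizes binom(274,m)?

137

C(274,m) is maximized at m = 274/2 = 137.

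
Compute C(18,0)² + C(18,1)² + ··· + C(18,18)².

By Vandermonde's identity, Σ C(18,i)² = C(36,18) = 9075135300.

9075135300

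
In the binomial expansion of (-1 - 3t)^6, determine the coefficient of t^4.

The general term is C(6,j)·(-1)^j·(-3t)^(6-j); the t^4 term has j = 2.
C(6,2) = 15.
Coefficient = C(6,2) · (-3)^4 = 15 · 81 = 1215.

1215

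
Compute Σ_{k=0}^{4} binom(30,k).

1 + 30 + 435 + 4060 + 27405 = 31931.

31931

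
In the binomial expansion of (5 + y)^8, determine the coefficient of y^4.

43750

The general term is C(8,j)·(5)^j·(y)^(8-j); the y^4 term has j = 4.
C(8,4) = 70.
Coefficient = C(8,4) · 5^4 = 70 · 625 = 43750.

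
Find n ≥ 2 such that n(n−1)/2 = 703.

n(n−1)/2 = 703 ⇒ n(n−1) = 1406. Since 38·37 = 1406, n = 38.

38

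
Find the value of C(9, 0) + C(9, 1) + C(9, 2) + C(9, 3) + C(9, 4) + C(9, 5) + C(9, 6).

466

1 + 9 + 36 + 84 + 126 + 126 + 84 = 466.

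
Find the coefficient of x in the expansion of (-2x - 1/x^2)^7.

General term: C(7,j)·(-2x)^j·(-1/x^2)^(7-j), with x-exponent 1j − 2(7−j) = 3j − 14.
Set 3j − 14 = 1: j = 5.
C(7,5) = 21; (-2)^5 = -32; (-1)^2 = 1.
Coefficient = 21 · (-32) · 1 = -672.

-672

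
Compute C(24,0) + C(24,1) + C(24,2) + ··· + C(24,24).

16777216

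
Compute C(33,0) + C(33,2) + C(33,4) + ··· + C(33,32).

Even-k terms of row 33 sum to 2^32 = 4294967296.

4294967296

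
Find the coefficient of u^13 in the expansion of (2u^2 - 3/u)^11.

General term: C(11,j)·(2u^2)^j·(-3/u)^(11-j), with u-exponent 2j − 1(11−j) = 3j − 11.
Set 3j − 11 = 13: j = 8.
C(11,8) = 165; 2^8 = 256; (-3)^3 = -27.
Coefficient = 165 · 256 · (-27) = -1140480.

-1140480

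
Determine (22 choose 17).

26334

C(22,17) = C(22,5) by symmetry.
C(22,5) = (22·21·20·19·18) / 5! = 3160080 / 120 = 26334.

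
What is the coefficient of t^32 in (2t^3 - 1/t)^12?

-24576

General term: C(12,j)·(2t^3)^j·(-1/t)^(12-j), with t-exponent 3j − 1(12−j) = 4j − 12.
Set 4j − 12 = 32: j = 11.
C(12,11) = 12; 2^11 = 2048; (-1)^1 = -1.
Coefficient = 12 · 2048 · (-1) = -24576.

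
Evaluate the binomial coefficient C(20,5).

C(20,5) = (20·19·18·17·16) / 5! = 1860480 / 120 = 15504.

15504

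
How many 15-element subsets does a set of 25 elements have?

3268760

C(25,15) = C(25,10) by symmetry.
C(25,10) = (25·24·23·22·21·20·19·18·17·16) / 10! = 11861676288000 / 3628800 = 3268760.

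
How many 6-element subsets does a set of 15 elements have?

5005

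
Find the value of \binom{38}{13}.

C(38,13) = (38·37·36·35·34·33·32·31·30·29·28·27·26) / 13! = 33719008124158156800 / 6227020800 = 5414950296.

5414950296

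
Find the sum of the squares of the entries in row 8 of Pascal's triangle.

12870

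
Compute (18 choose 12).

C(18,12) = C(18,6) by symmetry.
C(18,6) = (18·17·16·15·14·13) / 6! = 13366080 / 720 = 18564.

18564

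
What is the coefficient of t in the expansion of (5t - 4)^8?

The general term is C(8,j)·(5t)^j·(-4)^(8-j); the t^1 term has j = 1.
C(8,1) = 8.
Coefficient = C(8,1) · 5^1 · (-4)^7 = 8 · 5 · (-16384) = -655360.

-655360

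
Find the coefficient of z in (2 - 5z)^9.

The general term is C(9,j)·(2)^j·(-5z)^(9-j); the z^1 term has j = 8.
C(9,8) = 9.
Coefficient = C(9,8) · 2^8 · (-5)^1 = 9 · 256 · (-5) = -11520.

-11520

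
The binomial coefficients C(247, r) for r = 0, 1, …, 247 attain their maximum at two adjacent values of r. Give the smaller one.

For odd n = 247, C(247,r) peaks at r = (n−1)/2 and (n+1)/2; the smaller is 123.

123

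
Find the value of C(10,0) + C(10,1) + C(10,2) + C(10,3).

176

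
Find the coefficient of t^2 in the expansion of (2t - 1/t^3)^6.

General term: C(6,j)·(2t)^j·(-1/t^3)^(6-j), with t-exponent 1j − 3(6−j) = 4j − 18.
Set 4j − 18 = 2: j = 5.
C(6,5) = 6; 2^5 = 32; (-1)^1 = -1.
Coefficient = 6 · 32 · (-1) = -192.

-192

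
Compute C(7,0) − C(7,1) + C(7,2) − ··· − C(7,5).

The partial alternating sum Σ_{k=0}^{5} (−1)^k C(7,k) = (−1)^5 C(6,5) = -6.

-6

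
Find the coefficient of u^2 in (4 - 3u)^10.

26542080

The general term is C(10,j)·(4)^j·(-3u)^(10-j); the u^2 term has j = 8.
C(10,8) = 45.
Coefficient = C(10,8) · 4^8 · (-3)^2 = 45 · 65536 · 9 = 26542080.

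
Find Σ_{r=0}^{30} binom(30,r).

1073741824

Setting x = 1 in (1+x)^30 gives Σ C(30,r) = 2^30 = 1073741824.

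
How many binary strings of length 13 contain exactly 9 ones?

715

Choose the 9 positions: C(13,9) = 715.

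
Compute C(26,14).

C(26,14) = C(26,12) by symmetry.
C(26,12) = (26·25·24·23·22·21·20·19·18·17·16·15) / 12! = 4626053752320000 / 479001600 = 9657700.

9657700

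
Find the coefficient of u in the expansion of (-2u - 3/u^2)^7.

-6048

General term: C(7,j)·(-2u)^j·(-3/u^2)^(7-j), with u-exponent 1j − 2(7−j) = 3j − 14.
Set 3j − 14 = 1: j = 5.
C(7,5) = 21; (-2)^5 = -32; (-3)^2 = 9.
Coefficient = 21 · (-32) · 9 = -6048.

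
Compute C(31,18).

206253075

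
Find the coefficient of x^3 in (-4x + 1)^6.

-1280

The general term is C(6,j)·(-4x)^j·(1)^(6-j); the x^3 term has j = 3.
C(6,3) = 20.
Coefficient = C(6,3) · (-4)^3 = 20 · (-64) = -1280.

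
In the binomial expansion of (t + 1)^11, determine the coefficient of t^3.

The general term is C(11,j)·(t)^j·(1)^(11-j); the t^3 term has j = 3.
C(11,3) = 165.
Coefficient = C(11,3) = 165.

165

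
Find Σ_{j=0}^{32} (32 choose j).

Setting x = 1 in (1+x)^32 gives Σ C(32,j) = 2^32 = 4294967296.

4294967296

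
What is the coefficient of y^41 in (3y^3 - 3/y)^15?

-215233605

General term: C(15,j)·(3y^3)^j·(-3/y)^(15-j), with y-exponent 3j − 1(15−j) = 4j − 15.
Set 4j − 15 = 41: j = 14.
C(15,14) = 15; 3^14 = 4782969; (-3)^1 = -3.
Coefficient = 15 · 4782969 · (-3) = -215233605.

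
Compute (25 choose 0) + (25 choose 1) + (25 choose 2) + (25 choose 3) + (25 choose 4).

15276

1 + 25 + 300 + 2300 + 12650 = 15276.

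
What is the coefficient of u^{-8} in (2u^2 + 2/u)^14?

General term: C(14,j)·(2u^2)^j·(2/u)^(14-j), with u-exponent 2j − 1(14−j) = 3j − 14.
Set 3j − 14 = -8: j = 2.
C(14,2) = 91; 2^2 = 4; 2^12 = 4096.
Coefficient = 91 · 4 · 4096 = 1490944.

1490944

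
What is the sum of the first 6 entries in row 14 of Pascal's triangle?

3473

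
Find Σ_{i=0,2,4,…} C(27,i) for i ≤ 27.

Even-i terms of row 27 sum to 2^26 = 67108864.

67108864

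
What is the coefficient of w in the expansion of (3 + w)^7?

The general term is C(7,j)·(3)^j·(w)^(7-j); the w^1 term has j = 6.
C(7,6) = 7.
Coefficient = C(7,6) · 3^6 = 7 · 729 = 5103.

5103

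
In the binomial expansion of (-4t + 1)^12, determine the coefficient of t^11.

-50331648

The general term is C(12,j)·(-4t)^j·(1)^(12-j); the t^11 term has j = 11.
C(12,11) = 12.
Coefficient = C(12,11) · (-4)^11 = 12 · (-4194304) = -50331648.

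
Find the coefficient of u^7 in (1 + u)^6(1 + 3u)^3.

576

Coefficient of u^7 = Σ_{j} C(6,j)·1^j·C(3,7-j)·3^(7-j) for j from 4 to 6.
= 405 + 162 + 9 = 576.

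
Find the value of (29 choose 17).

C(29,17) = C(29,12) by symmetry.
C(29,12) = (29·28·27·26·25·24·23·22·21·20·19·18) / 12! = 24858235898496000 / 479001600 = 51895935.

51895935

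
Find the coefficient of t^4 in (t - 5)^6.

375

The general term is C(6,j)·(t)^j·(-5)^(6-j); the t^4 term has j = 4.
C(6,4) = 15.
Coefficient = C(6,4) · (-5)^2 = 15 · 25 = 375.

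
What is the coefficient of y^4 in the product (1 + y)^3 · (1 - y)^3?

3

Coefficient of y^4 = Σ_{j} C(3,j)·1^j·C(3,4-j)·(-1)^(4-j) for j from 1 to 3.
= (-3) + 9 + (-3) = 3.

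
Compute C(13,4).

715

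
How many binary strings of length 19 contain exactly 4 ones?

3876

Choose the 4 positions: C(19,4) = 3876.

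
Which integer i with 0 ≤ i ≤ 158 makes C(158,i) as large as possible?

C(158,i) is maximized at i = 158/2 = 79.

79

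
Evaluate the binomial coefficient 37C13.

3562467300

C(37,13) = (37·36·35·34·33·32·31·30·29·28·27·26·25) / 13! = 22183557976419840000 / 6227020800 = 3562467300.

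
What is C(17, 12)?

6188

C(17,12) = C(17,5) by symmetry.
C(17,5) = (17·16·15·14·13) / 5! = 742560 / 120 = 6188.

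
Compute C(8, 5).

56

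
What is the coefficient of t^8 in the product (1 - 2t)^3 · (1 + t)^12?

Coefficient of t^8 = Σ_{j} C(3,j)·(-2)^j·C(12,8-j)·1^(8-j) for j from 0 to 3.
= 495 + (-4752) + 11088 + (-6336) = 495.

495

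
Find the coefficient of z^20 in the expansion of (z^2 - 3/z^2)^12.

-36

General term: C(12,j)·(z^2)^j·(-3/z^2)^(12-j), with z-exponent 2j − 2(12−j) = 4j − 24.
Set 4j − 24 = 20: j = 11.
C(12,11) = 12; 1^11 = 1; (-3)^1 = -3.
Coefficient = 12 · 1 · (-3) = -36.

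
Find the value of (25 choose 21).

12650

C(25,21) = C(25,4) by symmetry.
C(25,4) = (25·24·23·22) / 4! = 303600 / 24 = 12650.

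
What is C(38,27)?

1203322288

C(38,27) = C(38,11) by symmetry.
C(38,11) = (38·37·36·35·34·33·32·31·30·29·28) / 11! = 48032775105638400 / 39916800 = 1203322288.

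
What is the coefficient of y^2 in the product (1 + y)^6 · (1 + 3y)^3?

96

Coefficient of y^2 = Σ_{j} C(6,j)·1^j·C(3,2-j)·3^(2-j) for j from 0 to 2.
= 27 + 54 + 15 = 96.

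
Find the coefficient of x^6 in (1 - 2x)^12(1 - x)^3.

160688

Coefficient of x^6 = Σ_{j} C(12,j)·(-2)^j·C(3,6-j)·(-1)^(6-j) for j from 3 to 6.
= 1760 + 23760 + 76032 + 59136 = 160688.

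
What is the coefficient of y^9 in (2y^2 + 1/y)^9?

5376

General term: C(9,j)·(2y^2)^j·(1/y)^(9-j), with y-exponent 2j − 1(9−j) = 3j − 9.
Set 3j − 9 = 9: j = 6.
C(9,6) = 84; 2^6 = 64; 1^3 = 1.
Coefficient = 84 · 64 · 1 = 5376.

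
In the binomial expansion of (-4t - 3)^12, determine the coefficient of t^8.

2627665920

The general term is C(12,j)·(-4t)^j·(-3)^(12-j); the t^8 term has j = 8.
C(12,8) = 495.
Coefficient = C(12,8) · (-4)^8 · (-3)^4 = 495 · 65536 · 81 = 2627665920.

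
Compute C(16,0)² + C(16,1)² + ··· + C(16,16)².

Σ C(16,i)² is the coefficient of x^16 in (1+x)^16(1+x)^16 = (1+x)^32, i.e. C(32,16) = 601080390.

601080390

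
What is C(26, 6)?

C(26,6) = (26·25·24·23·22·21) / 6! = 165765600 / 720 = 230230.

230230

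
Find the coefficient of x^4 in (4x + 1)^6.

The general term is C(6,j)·(4x)^j·(1)^(6-j); the x^4 term has j = 4.
C(6,4) = 15.
Coefficient = C(6,4) · 4^4 = 15 · 256 = 3840.

3840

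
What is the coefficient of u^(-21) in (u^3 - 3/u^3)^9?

59049

General term: C(9,j)·(u^3)^j·(-3/u^3)^(9-j), with u-exponent 3j − 3(9−j) = 6j − 27.
Set 6j − 27 = -21: j = 1.
C(9,1) = 9; 1^1 = 1; (-3)^8 = 6561.
Coefficient = 9 · 1 · 6561 = 59049.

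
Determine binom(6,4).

15

C(6,4) = C(6,2) by symmetry.
C(6,2) = (6·5) / 2! = 30 / 2 = 15.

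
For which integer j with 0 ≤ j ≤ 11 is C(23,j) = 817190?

9

C(23,j) increases on 0 ≤ j ≤ 11. C(23,8) = 490314 and C(23,9) = 817190, so j = 9.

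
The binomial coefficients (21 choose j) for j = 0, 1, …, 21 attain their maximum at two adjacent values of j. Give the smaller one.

For odd n = 21, C(21,j) peaks at j = (n−1)/2 and (n+1)/2; the smaller is 10.

10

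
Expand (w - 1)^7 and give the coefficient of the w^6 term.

The general term is C(7,j)·(w)^j·(-1)^(7-j); the w^6 term has j = 6.
C(7,6) = 7.
Coefficient = C(7,6) · (-1)^1 = 7 · (-1) = -7.

-7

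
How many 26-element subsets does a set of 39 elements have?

C(39,26) = C(39,13) by symmetry.
C(39,13) = (39·38·37·36·35·34·33·32·31·30·29·28·27) / 13! = 50578512186237235200 / 6227020800 = 8122425444.

8122425444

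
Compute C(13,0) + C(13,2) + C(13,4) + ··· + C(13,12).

Half of (1+1)^13 + (1−1)^13 gives the even-index sum: 2^12 = 4096.

4096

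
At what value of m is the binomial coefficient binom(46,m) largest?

C(46,m) is maximized at m = 46/2 = 23.

23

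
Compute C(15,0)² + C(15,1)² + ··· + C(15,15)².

155117520

By Vandermonde's identity, Σ C(15,j)² = C(30,15) = 155117520.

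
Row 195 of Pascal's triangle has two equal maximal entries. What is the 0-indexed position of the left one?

97

For odd n = 195, C(195,i) peaks at i = (n−1)/2 and (n+1)/2; the lesser is 97.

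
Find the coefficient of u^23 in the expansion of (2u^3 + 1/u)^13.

General term: C(13,j)·(2u^3)^j·(1/u)^(13-j), with u-exponent 3j − 1(13−j) = 4j − 13.
Set 4j − 13 = 23: j = 9.
C(13,9) = 715; 2^9 = 512; 1^4 = 1.
Coefficient = 715 · 512 · 1 = 366080.

366080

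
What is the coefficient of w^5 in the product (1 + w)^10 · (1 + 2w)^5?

Coefficient of w^5 = Σ_{j} C(10,j)·1^j·C(5,5-j)·2^(5-j) for j from 0 to 5.
= 32 + 800 + 3600 + 4800 + 2100 + 252 = 11584.

11584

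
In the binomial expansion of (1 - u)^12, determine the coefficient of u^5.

-792

The general term is C(12,j)·(1)^j·(-u)^(12-j); the u^5 term has j = 7.
C(12,7) = 792.
Coefficient = C(12,7) · (-1)^5 = 792 · (-1) = -792.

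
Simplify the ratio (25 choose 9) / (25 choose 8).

C(n,k+1)/C(n,k) = (n−k)/(k+1) = (25−8)/(8+1) = 17/9.

17/9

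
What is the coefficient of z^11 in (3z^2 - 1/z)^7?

General term: C(7,j)·(3z^2)^j·(-1/z)^(7-j), with z-exponent 2j − 1(7−j) = 3j − 7.
Set 3j − 7 = 11: j = 6.
C(7,6) = 7; 3^6 = 729; (-1)^1 = -1.
Coefficient = 7 · 729 · (-1) = -5103.

-5103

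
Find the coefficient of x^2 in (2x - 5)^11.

The general term is C(11,j)·(2x)^j·(-5)^(11-j); the x^2 term has j = 2.
C(11,2) = 55.
Coefficient = C(11,2) · 2^2 · (-5)^9 = 55 · 4 · (-1953125) = -429687500.

-429687500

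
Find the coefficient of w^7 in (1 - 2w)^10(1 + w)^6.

-1820

Coefficient of w^7 = Σ_{j} C(10,j)·(-2)^j·C(6,7-j)·1^(7-j) for j from 1 to 7.
= (-20) + 1080 + (-14400) + 67200 + (-120960) + 80640 + (-15360) = -1820.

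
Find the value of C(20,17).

C(20,17) = C(20,3) by symmetry.
C(20,3) = (20·19·18) / 3! = 6840 / 6 = 1140.

1140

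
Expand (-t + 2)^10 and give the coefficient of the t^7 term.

-960

The general term is C(10,j)·(-t)^j·(2)^(10-j); the t^7 term has j = 7.
C(10,7) = 120.
Coefficient = C(10,7) · (-1)^7 · 2^3 = 120 · (-1) · 8 = -960.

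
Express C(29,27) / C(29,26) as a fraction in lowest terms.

C(n,k+1)/C(n,k) = (n−k)/(k+1) = (29−26)/(26+1) = 3/27 = 1/9.

1/9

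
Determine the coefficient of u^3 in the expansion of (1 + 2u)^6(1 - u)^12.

12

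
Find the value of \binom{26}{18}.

1562275

C(26,18) = C(26,8) by symmetry.
C(26,8) = (26·25·24·23·22·21·20·19) / 8! = 62990928000 / 40320 = 1562275.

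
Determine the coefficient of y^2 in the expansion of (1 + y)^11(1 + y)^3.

(1 + y)^11(1 + y)^3 = (1 + y)^14, so the coefficient of y^2 is C(14,2)·1^2 = 91·1 = 91.

91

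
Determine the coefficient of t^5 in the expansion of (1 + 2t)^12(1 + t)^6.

104910

Coefficient of t^5 = Σ_{j} C(12,j)·2^j·C(6,5-j)·1^(5-j) for j from 0 to 5.
= 6 + 360 + 5280 + 26400 + 47520 + 25344 = 104910.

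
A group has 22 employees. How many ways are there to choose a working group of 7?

This is C(22,7) = 170544.

170544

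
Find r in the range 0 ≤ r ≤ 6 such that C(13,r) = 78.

2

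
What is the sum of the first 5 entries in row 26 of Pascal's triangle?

17902

1 + 26 + 325 + 2600 + 14950 = 17902.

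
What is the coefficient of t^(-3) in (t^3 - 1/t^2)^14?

-2002

General term: C(14,j)·(t^3)^j·(-1/t^2)^(14-j), with t-exponent 3j − 2(14−j) = 5j − 28.
Set 5j − 28 = -3: j = 5.
C(14,5) = 2002; 1^5 = 1; (-1)^9 = -1.
Coefficient = 2002 · 1 · (-1) = -2002.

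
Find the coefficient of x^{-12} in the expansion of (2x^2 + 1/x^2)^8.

General term: C(8,j)·(2x^2)^j·(1/x^2)^(8-j), with x-exponent 2j − 2(8−j) = 4j − 16.
Set 4j − 16 = -12: j = 1.
C(8,1) = 8; 2^1 = 2; 1^7 = 1.
Coefficient = 8 · 2 · 1 = 16.

16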